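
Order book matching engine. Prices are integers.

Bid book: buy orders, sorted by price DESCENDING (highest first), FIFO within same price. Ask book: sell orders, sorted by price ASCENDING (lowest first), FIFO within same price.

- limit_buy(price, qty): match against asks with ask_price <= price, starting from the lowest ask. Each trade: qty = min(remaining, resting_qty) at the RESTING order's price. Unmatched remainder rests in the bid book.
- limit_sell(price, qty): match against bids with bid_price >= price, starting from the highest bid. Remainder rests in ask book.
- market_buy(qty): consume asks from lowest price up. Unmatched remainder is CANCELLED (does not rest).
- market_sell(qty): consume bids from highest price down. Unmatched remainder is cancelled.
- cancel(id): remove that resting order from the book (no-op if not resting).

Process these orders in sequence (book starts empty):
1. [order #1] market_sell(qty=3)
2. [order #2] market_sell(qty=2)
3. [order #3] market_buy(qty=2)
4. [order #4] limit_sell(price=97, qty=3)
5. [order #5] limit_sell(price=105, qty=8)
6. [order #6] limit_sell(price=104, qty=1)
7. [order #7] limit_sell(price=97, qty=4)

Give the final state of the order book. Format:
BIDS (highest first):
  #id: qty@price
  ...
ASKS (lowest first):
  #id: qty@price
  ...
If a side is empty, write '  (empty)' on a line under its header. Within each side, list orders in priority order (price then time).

After op 1 [order #1] market_sell(qty=3): fills=none; bids=[-] asks=[-]
After op 2 [order #2] market_sell(qty=2): fills=none; bids=[-] asks=[-]
After op 3 [order #3] market_buy(qty=2): fills=none; bids=[-] asks=[-]
After op 4 [order #4] limit_sell(price=97, qty=3): fills=none; bids=[-] asks=[#4:3@97]
After op 5 [order #5] limit_sell(price=105, qty=8): fills=none; bids=[-] asks=[#4:3@97 #5:8@105]
After op 6 [order #6] limit_sell(price=104, qty=1): fills=none; bids=[-] asks=[#4:3@97 #6:1@104 #5:8@105]
After op 7 [order #7] limit_sell(price=97, qty=4): fills=none; bids=[-] asks=[#4:3@97 #7:4@97 #6:1@104 #5:8@105]

Answer: BIDS (highest first):
  (empty)
ASKS (lowest first):
  #4: 3@97
  #7: 4@97
  #6: 1@104
  #5: 8@105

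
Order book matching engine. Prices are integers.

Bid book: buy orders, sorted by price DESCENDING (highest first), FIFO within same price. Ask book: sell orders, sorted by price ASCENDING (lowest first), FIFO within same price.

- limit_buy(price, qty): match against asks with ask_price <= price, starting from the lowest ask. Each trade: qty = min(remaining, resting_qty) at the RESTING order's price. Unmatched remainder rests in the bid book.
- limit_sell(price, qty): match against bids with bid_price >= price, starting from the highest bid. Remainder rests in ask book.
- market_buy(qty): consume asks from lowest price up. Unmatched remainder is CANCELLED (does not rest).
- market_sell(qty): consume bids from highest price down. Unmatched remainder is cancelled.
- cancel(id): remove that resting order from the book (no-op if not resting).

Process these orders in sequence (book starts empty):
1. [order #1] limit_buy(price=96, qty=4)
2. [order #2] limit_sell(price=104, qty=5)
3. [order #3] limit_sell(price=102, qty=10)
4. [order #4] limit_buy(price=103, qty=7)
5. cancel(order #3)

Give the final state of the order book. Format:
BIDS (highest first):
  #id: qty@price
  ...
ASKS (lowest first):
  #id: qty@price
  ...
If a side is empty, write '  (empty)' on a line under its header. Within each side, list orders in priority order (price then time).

After op 1 [order #1] limit_buy(price=96, qty=4): fills=none; bids=[#1:4@96] asks=[-]
After op 2 [order #2] limit_sell(price=104, qty=5): fills=none; bids=[#1:4@96] asks=[#2:5@104]
After op 3 [order #3] limit_sell(price=102, qty=10): fills=none; bids=[#1:4@96] asks=[#3:10@102 #2:5@104]
After op 4 [order #4] limit_buy(price=103, qty=7): fills=#4x#3:7@102; bids=[#1:4@96] asks=[#3:3@102 #2:5@104]
After op 5 cancel(order #3): fills=none; bids=[#1:4@96] asks=[#2:5@104]

Answer: BIDS (highest first):
  #1: 4@96
ASKS (lowest first):
  #2: 5@104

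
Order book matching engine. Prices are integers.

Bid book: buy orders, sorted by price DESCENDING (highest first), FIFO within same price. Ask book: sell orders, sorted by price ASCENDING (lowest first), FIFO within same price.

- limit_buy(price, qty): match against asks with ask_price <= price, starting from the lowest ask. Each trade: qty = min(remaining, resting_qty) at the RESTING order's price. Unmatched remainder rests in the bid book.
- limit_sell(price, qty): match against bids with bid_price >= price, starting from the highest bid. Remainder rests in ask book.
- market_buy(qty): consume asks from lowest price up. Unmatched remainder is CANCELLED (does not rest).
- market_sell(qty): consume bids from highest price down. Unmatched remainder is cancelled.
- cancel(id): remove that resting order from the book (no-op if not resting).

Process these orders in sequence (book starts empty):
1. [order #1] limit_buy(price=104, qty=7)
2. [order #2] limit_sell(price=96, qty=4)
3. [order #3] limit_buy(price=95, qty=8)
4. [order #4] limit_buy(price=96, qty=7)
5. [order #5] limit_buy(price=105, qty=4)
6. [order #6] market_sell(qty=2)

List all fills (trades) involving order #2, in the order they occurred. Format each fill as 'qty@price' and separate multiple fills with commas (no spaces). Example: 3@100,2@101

Answer: 4@104

Derivation:
After op 1 [order #1] limit_buy(price=104, qty=7): fills=none; bids=[#1:7@104] asks=[-]
After op 2 [order #2] limit_sell(price=96, qty=4): fills=#1x#2:4@104; bids=[#1:3@104] asks=[-]
After op 3 [order #3] limit_buy(price=95, qty=8): fills=none; bids=[#1:3@104 #3:8@95] asks=[-]
After op 4 [order #4] limit_buy(price=96, qty=7): fills=none; bids=[#1:3@104 #4:7@96 #3:8@95] asks=[-]
After op 5 [order #5] limit_buy(price=105, qty=4): fills=none; bids=[#5:4@105 #1:3@104 #4:7@96 #3:8@95] asks=[-]
After op 6 [order #6] market_sell(qty=2): fills=#5x#6:2@105; bids=[#5:2@105 #1:3@104 #4:7@96 #3:8@95] asks=[-]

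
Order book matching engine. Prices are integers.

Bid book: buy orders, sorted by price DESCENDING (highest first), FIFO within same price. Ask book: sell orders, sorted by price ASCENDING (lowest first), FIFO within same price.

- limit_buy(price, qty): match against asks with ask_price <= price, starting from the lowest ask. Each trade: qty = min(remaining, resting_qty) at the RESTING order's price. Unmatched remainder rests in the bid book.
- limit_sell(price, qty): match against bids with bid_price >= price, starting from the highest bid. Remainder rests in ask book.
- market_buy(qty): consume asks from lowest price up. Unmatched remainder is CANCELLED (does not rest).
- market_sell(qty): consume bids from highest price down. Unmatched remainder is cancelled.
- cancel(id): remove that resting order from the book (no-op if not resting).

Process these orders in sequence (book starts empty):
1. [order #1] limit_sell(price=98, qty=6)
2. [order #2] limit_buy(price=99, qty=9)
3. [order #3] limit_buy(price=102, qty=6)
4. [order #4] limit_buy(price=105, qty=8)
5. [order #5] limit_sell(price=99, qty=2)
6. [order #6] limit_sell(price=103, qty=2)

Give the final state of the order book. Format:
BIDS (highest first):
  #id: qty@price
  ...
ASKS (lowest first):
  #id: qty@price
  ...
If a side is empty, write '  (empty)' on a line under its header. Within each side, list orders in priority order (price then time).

After op 1 [order #1] limit_sell(price=98, qty=6): fills=none; bids=[-] asks=[#1:6@98]
After op 2 [order #2] limit_buy(price=99, qty=9): fills=#2x#1:6@98; bids=[#2:3@99] asks=[-]
After op 3 [order #3] limit_buy(price=102, qty=6): fills=none; bids=[#3:6@102 #2:3@99] asks=[-]
After op 4 [order #4] limit_buy(price=105, qty=8): fills=none; bids=[#4:8@105 #3:6@102 #2:3@99] asks=[-]
After op 5 [order #5] limit_sell(price=99, qty=2): fills=#4x#5:2@105; bids=[#4:6@105 #3:6@102 #2:3@99] asks=[-]
After op 6 [order #6] limit_sell(price=103, qty=2): fills=#4x#6:2@105; bids=[#4:4@105 #3:6@102 #2:3@99] asks=[-]

Answer: BIDS (highest first):
  #4: 4@105
  #3: 6@102
  #2: 3@99
ASKS (lowest first):
  (empty)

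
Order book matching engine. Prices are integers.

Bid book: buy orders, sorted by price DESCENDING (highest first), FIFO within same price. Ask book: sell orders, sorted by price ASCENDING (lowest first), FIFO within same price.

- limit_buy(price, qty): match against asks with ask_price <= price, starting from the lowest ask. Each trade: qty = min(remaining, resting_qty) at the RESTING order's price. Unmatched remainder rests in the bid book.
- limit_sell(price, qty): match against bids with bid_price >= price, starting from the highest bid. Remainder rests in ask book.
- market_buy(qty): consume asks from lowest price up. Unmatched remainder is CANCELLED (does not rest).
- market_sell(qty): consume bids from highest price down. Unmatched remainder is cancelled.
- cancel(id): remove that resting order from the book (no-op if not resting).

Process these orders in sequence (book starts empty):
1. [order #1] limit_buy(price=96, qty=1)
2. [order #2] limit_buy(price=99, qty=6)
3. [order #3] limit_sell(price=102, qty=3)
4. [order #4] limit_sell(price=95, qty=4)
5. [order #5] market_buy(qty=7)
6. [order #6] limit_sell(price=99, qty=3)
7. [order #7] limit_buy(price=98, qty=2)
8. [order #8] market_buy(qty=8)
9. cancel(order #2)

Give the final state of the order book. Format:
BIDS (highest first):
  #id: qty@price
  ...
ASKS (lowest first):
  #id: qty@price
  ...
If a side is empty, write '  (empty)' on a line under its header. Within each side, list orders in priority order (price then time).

After op 1 [order #1] limit_buy(price=96, qty=1): fills=none; bids=[#1:1@96] asks=[-]
After op 2 [order #2] limit_buy(price=99, qty=6): fills=none; bids=[#2:6@99 #1:1@96] asks=[-]
After op 3 [order #3] limit_sell(price=102, qty=3): fills=none; bids=[#2:6@99 #1:1@96] asks=[#3:3@102]
After op 4 [order #4] limit_sell(price=95, qty=4): fills=#2x#4:4@99; bids=[#2:2@99 #1:1@96] asks=[#3:3@102]
After op 5 [order #5] market_buy(qty=7): fills=#5x#3:3@102; bids=[#2:2@99 #1:1@96] asks=[-]
After op 6 [order #6] limit_sell(price=99, qty=3): fills=#2x#6:2@99; bids=[#1:1@96] asks=[#6:1@99]
After op 7 [order #7] limit_buy(price=98, qty=2): fills=none; bids=[#7:2@98 #1:1@96] asks=[#6:1@99]
After op 8 [order #8] market_buy(qty=8): fills=#8x#6:1@99; bids=[#7:2@98 #1:1@96] asks=[-]
After op 9 cancel(order #2): fills=none; bids=[#7:2@98 #1:1@96] asks=[-]

Answer: BIDS (highest first):
  #7: 2@98
  #1: 1@96
ASKS (lowest first):
  (empty)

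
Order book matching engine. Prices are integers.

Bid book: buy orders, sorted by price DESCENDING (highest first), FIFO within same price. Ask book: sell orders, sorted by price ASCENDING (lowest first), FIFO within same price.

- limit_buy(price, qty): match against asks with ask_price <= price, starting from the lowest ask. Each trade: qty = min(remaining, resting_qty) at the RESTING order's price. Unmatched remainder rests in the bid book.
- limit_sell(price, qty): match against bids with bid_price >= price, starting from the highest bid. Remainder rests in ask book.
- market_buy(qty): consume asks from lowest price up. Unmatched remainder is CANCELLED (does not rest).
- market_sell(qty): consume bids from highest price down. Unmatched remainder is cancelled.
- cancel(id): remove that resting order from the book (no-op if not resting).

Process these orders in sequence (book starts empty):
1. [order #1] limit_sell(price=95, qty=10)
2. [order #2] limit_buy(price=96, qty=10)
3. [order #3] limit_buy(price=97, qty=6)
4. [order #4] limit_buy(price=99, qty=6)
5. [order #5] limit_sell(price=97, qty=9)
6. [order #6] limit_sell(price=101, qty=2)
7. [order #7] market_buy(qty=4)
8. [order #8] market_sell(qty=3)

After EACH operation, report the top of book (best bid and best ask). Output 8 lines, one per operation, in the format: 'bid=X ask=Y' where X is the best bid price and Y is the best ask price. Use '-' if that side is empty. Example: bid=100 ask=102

Answer: bid=- ask=95
bid=- ask=-
bid=97 ask=-
bid=99 ask=-
bid=97 ask=-
bid=97 ask=101
bid=97 ask=-
bid=- ask=-

Derivation:
After op 1 [order #1] limit_sell(price=95, qty=10): fills=none; bids=[-] asks=[#1:10@95]
After op 2 [order #2] limit_buy(price=96, qty=10): fills=#2x#1:10@95; bids=[-] asks=[-]
After op 3 [order #3] limit_buy(price=97, qty=6): fills=none; bids=[#3:6@97] asks=[-]
After op 4 [order #4] limit_buy(price=99, qty=6): fills=none; bids=[#4:6@99 #3:6@97] asks=[-]
After op 5 [order #5] limit_sell(price=97, qty=9): fills=#4x#5:6@99 #3x#5:3@97; bids=[#3:3@97] asks=[-]
After op 6 [order #6] limit_sell(price=101, qty=2): fills=none; bids=[#3:3@97] asks=[#6:2@101]
After op 7 [order #7] market_buy(qty=4): fills=#7x#6:2@101; bids=[#3:3@97] asks=[-]
After op 8 [order #8] market_sell(qty=3): fills=#3x#8:3@97; bids=[-] asks=[-]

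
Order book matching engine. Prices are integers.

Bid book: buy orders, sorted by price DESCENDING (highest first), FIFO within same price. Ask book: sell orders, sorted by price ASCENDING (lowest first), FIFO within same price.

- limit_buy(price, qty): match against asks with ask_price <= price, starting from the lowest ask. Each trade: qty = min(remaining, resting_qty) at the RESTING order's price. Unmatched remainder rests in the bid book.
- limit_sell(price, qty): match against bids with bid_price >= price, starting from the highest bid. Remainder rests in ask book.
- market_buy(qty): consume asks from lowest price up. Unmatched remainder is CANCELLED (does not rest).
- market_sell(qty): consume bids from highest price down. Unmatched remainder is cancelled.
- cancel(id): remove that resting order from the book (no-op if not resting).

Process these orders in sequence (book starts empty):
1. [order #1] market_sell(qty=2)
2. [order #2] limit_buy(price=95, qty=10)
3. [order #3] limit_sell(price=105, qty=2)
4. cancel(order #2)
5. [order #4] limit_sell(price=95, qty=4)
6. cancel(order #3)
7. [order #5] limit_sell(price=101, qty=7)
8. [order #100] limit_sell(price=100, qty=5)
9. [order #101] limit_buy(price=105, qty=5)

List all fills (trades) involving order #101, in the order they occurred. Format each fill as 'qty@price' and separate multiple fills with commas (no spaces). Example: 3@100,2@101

After op 1 [order #1] market_sell(qty=2): fills=none; bids=[-] asks=[-]
After op 2 [order #2] limit_buy(price=95, qty=10): fills=none; bids=[#2:10@95] asks=[-]
After op 3 [order #3] limit_sell(price=105, qty=2): fills=none; bids=[#2:10@95] asks=[#3:2@105]
After op 4 cancel(order #2): fills=none; bids=[-] asks=[#3:2@105]
After op 5 [order #4] limit_sell(price=95, qty=4): fills=none; bids=[-] asks=[#4:4@95 #3:2@105]
After op 6 cancel(order #3): fills=none; bids=[-] asks=[#4:4@95]
After op 7 [order #5] limit_sell(price=101, qty=7): fills=none; bids=[-] asks=[#4:4@95 #5:7@101]
After op 8 [order #100] limit_sell(price=100, qty=5): fills=none; bids=[-] asks=[#4:4@95 #100:5@100 #5:7@101]
After op 9 [order #101] limit_buy(price=105, qty=5): fills=#101x#4:4@95 #101x#100:1@100; bids=[-] asks=[#100:4@100 #5:7@101]

Answer: 4@95,1@100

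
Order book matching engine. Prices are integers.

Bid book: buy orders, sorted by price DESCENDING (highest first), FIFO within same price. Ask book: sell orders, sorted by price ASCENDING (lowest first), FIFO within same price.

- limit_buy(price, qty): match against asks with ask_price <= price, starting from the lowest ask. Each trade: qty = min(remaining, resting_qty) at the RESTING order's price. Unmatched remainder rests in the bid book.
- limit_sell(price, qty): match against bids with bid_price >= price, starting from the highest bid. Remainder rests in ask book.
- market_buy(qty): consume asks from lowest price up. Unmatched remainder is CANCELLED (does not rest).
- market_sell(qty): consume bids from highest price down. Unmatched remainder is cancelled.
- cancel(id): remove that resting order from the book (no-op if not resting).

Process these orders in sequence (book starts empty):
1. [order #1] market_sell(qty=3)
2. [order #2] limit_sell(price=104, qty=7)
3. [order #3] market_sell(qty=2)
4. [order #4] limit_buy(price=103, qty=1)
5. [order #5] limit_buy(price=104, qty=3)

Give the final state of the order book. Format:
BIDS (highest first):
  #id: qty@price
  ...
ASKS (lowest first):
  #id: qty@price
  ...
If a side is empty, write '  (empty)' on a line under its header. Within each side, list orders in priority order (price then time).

After op 1 [order #1] market_sell(qty=3): fills=none; bids=[-] asks=[-]
After op 2 [order #2] limit_sell(price=104, qty=7): fills=none; bids=[-] asks=[#2:7@104]
After op 3 [order #3] market_sell(qty=2): fills=none; bids=[-] asks=[#2:7@104]
After op 4 [order #4] limit_buy(price=103, qty=1): fills=none; bids=[#4:1@103] asks=[#2:7@104]
After op 5 [order #5] limit_buy(price=104, qty=3): fills=#5x#2:3@104; bids=[#4:1@103] asks=[#2:4@104]

Answer: BIDS (highest first):
  #4: 1@103
ASKS (lowest first):
  #2: 4@104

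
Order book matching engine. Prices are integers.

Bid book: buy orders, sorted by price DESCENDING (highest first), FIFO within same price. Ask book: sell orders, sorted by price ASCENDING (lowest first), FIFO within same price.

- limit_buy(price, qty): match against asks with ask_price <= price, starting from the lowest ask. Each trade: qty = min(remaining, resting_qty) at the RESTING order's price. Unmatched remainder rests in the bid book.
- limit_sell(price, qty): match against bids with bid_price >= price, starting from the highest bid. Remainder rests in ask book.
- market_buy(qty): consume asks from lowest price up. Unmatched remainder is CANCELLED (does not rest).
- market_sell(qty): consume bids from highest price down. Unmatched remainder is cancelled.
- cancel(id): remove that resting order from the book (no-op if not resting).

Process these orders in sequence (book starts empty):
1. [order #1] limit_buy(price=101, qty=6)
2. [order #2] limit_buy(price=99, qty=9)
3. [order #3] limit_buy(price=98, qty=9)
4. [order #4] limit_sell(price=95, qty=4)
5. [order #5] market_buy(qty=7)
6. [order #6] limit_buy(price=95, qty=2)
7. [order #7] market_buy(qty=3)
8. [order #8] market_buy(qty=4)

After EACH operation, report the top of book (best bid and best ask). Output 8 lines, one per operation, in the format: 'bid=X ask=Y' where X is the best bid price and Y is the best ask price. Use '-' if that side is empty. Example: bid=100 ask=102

After op 1 [order #1] limit_buy(price=101, qty=6): fills=none; bids=[#1:6@101] asks=[-]
After op 2 [order #2] limit_buy(price=99, qty=9): fills=none; bids=[#1:6@101 #2:9@99] asks=[-]
After op 3 [order #3] limit_buy(price=98, qty=9): fills=none; bids=[#1:6@101 #2:9@99 #3:9@98] asks=[-]
After op 4 [order #4] limit_sell(price=95, qty=4): fills=#1x#4:4@101; bids=[#1:2@101 #2:9@99 #3:9@98] asks=[-]
After op 5 [order #5] market_buy(qty=7): fills=none; bids=[#1:2@101 #2:9@99 #3:9@98] asks=[-]
After op 6 [order #6] limit_buy(price=95, qty=2): fills=none; bids=[#1:2@101 #2:9@99 #3:9@98 #6:2@95] asks=[-]
After op 7 [order #7] market_buy(qty=3): fills=none; bids=[#1:2@101 #2:9@99 #3:9@98 #6:2@95] asks=[-]
After op 8 [order #8] market_buy(qty=4): fills=none; bids=[#1:2@101 #2:9@99 #3:9@98 #6:2@95] asks=[-]

Answer: bid=101 ask=-
bid=101 ask=-
bid=101 ask=-
bid=101 ask=-
bid=101 ask=-
bid=101 ask=-
bid=101 ask=-
bid=101 ask=-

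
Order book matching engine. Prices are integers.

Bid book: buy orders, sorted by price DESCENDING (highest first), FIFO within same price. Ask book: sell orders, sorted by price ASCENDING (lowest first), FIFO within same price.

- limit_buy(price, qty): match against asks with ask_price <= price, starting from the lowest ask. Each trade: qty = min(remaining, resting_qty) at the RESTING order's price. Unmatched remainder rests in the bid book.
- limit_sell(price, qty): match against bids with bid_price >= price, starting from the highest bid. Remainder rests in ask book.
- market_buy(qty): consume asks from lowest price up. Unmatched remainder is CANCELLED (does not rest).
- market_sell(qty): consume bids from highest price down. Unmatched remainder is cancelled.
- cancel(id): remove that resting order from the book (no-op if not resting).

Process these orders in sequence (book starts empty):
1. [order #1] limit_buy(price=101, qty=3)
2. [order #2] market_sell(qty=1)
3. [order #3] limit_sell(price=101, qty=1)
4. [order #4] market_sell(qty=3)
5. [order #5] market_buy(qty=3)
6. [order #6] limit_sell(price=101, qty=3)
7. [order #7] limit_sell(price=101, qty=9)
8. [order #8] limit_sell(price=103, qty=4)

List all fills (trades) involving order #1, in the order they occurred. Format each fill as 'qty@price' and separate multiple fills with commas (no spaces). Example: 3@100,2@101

After op 1 [order #1] limit_buy(price=101, qty=3): fills=none; bids=[#1:3@101] asks=[-]
After op 2 [order #2] market_sell(qty=1): fills=#1x#2:1@101; bids=[#1:2@101] asks=[-]
After op 3 [order #3] limit_sell(price=101, qty=1): fills=#1x#3:1@101; bids=[#1:1@101] asks=[-]
After op 4 [order #4] market_sell(qty=3): fills=#1x#4:1@101; bids=[-] asks=[-]
After op 5 [order #5] market_buy(qty=3): fills=none; bids=[-] asks=[-]
After op 6 [order #6] limit_sell(price=101, qty=3): fills=none; bids=[-] asks=[#6:3@101]
After op 7 [order #7] limit_sell(price=101, qty=9): fills=none; bids=[-] asks=[#6:3@101 #7:9@101]
After op 8 [order #8] limit_sell(price=103, qty=4): fills=none; bids=[-] asks=[#6:3@101 #7:9@101 #8:4@103]

Answer: 1@101,1@101,1@101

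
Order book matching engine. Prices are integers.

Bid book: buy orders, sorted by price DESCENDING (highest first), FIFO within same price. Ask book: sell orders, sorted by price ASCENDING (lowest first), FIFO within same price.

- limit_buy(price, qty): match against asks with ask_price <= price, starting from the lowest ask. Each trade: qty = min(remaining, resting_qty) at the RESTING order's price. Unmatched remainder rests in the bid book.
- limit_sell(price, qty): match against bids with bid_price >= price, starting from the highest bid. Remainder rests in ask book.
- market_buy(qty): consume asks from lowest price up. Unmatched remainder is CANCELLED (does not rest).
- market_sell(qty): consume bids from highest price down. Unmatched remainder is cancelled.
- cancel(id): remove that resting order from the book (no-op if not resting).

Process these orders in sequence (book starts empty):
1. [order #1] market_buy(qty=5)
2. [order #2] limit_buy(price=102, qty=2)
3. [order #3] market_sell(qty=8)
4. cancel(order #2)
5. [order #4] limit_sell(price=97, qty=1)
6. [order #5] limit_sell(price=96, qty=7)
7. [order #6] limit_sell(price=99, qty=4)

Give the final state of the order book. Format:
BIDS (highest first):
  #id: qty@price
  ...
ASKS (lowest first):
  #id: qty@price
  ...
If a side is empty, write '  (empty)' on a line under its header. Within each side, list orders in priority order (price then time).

Answer: BIDS (highest first):
  (empty)
ASKS (lowest first):
  #5: 7@96
  #4: 1@97
  #6: 4@99

Derivation:
After op 1 [order #1] market_buy(qty=5): fills=none; bids=[-] asks=[-]
After op 2 [order #2] limit_buy(price=102, qty=2): fills=none; bids=[#2:2@102] asks=[-]
After op 3 [order #3] market_sell(qty=8): fills=#2x#3:2@102; bids=[-] asks=[-]
After op 4 cancel(order #2): fills=none; bids=[-] asks=[-]
After op 5 [order #4] limit_sell(price=97, qty=1): fills=none; bids=[-] asks=[#4:1@97]
After op 6 [order #5] limit_sell(price=96, qty=7): fills=none; bids=[-] asks=[#5:7@96 #4:1@97]
After op 7 [order #6] limit_sell(price=99, qty=4): fills=none; bids=[-] asks=[#5:7@96 #4:1@97 #6:4@99]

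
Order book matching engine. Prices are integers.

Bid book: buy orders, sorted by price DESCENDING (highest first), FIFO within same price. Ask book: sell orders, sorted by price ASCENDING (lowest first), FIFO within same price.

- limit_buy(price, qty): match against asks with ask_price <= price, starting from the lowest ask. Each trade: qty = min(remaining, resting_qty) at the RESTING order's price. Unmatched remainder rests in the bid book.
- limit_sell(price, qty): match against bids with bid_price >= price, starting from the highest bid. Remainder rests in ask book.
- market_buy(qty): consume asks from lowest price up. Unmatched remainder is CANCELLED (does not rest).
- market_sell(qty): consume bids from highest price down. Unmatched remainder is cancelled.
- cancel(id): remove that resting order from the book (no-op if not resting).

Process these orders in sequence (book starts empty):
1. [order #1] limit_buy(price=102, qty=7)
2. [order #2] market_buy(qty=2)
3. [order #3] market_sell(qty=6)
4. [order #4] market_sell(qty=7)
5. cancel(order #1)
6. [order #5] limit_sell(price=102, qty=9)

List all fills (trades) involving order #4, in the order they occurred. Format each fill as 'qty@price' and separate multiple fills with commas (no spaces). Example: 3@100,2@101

After op 1 [order #1] limit_buy(price=102, qty=7): fills=none; bids=[#1:7@102] asks=[-]
After op 2 [order #2] market_buy(qty=2): fills=none; bids=[#1:7@102] asks=[-]
After op 3 [order #3] market_sell(qty=6): fills=#1x#3:6@102; bids=[#1:1@102] asks=[-]
After op 4 [order #4] market_sell(qty=7): fills=#1x#4:1@102; bids=[-] asks=[-]
After op 5 cancel(order #1): fills=none; bids=[-] asks=[-]
After op 6 [order #5] limit_sell(price=102, qty=9): fills=none; bids=[-] asks=[#5:9@102]

Answer: 1@102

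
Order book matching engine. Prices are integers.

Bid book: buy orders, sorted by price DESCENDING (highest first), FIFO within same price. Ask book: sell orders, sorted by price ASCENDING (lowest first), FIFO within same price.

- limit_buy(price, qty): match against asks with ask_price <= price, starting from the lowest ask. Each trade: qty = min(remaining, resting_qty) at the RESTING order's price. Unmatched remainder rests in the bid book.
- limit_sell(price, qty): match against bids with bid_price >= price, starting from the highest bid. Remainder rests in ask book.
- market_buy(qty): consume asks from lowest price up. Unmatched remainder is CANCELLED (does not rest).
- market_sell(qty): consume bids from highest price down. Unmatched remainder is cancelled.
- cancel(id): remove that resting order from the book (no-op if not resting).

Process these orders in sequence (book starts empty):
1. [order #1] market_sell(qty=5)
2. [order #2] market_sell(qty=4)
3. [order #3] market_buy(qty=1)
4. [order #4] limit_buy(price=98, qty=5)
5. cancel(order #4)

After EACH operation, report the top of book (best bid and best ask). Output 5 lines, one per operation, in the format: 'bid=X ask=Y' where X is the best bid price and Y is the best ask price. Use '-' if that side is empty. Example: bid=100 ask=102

Answer: bid=- ask=-
bid=- ask=-
bid=- ask=-
bid=98 ask=-
bid=- ask=-

Derivation:
After op 1 [order #1] market_sell(qty=5): fills=none; bids=[-] asks=[-]
After op 2 [order #2] market_sell(qty=4): fills=none; bids=[-] asks=[-]
After op 3 [order #3] market_buy(qty=1): fills=none; bids=[-] asks=[-]
After op 4 [order #4] limit_buy(price=98, qty=5): fills=none; bids=[#4:5@98] asks=[-]
After op 5 cancel(order #4): fills=none; bids=[-] asks=[-]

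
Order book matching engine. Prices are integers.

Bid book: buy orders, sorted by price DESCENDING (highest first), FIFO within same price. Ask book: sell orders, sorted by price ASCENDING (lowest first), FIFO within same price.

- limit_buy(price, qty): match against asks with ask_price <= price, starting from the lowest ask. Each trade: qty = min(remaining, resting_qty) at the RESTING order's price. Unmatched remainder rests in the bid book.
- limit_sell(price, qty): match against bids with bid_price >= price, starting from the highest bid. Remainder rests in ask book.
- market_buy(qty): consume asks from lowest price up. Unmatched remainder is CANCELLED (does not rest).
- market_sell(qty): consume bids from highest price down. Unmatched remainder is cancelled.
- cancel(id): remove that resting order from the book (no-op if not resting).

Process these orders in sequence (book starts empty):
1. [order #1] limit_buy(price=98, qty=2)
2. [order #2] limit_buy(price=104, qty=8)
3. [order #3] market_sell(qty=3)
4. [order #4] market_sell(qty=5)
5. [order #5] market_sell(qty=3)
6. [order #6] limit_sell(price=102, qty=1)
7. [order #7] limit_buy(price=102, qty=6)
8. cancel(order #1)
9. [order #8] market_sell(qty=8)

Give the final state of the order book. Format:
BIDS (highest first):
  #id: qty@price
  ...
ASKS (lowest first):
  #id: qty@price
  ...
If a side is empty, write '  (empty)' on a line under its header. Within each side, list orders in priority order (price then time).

After op 1 [order #1] limit_buy(price=98, qty=2): fills=none; bids=[#1:2@98] asks=[-]
After op 2 [order #2] limit_buy(price=104, qty=8): fills=none; bids=[#2:8@104 #1:2@98] asks=[-]
After op 3 [order #3] market_sell(qty=3): fills=#2x#3:3@104; bids=[#2:5@104 #1:2@98] asks=[-]
After op 4 [order #4] market_sell(qty=5): fills=#2x#4:5@104; bids=[#1:2@98] asks=[-]
After op 5 [order #5] market_sell(qty=3): fills=#1x#5:2@98; bids=[-] asks=[-]
After op 6 [order #6] limit_sell(price=102, qty=1): fills=none; bids=[-] asks=[#6:1@102]
After op 7 [order #7] limit_buy(price=102, qty=6): fills=#7x#6:1@102; bids=[#7:5@102] asks=[-]
After op 8 cancel(order #1): fills=none; bids=[#7:5@102] asks=[-]
After op 9 [order #8] market_sell(qty=8): fills=#7x#8:5@102; bids=[-] asks=[-]

Answer: BIDS (highest first):
  (empty)
ASKS (lowest first):
  (empty)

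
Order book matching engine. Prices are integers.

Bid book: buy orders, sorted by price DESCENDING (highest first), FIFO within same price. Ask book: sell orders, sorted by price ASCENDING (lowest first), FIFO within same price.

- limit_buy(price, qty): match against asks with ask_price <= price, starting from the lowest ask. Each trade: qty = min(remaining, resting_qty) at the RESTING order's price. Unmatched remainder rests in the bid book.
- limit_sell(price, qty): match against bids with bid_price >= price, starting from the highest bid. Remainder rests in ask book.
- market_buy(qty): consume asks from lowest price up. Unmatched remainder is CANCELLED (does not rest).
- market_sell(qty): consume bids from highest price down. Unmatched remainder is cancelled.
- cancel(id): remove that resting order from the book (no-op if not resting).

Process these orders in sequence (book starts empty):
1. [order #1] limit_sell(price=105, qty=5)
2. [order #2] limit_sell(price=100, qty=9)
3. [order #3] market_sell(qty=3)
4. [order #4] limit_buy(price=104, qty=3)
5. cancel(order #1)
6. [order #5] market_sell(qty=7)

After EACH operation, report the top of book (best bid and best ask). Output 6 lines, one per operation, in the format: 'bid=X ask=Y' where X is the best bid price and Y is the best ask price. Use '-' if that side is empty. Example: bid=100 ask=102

After op 1 [order #1] limit_sell(price=105, qty=5): fills=none; bids=[-] asks=[#1:5@105]
After op 2 [order #2] limit_sell(price=100, qty=9): fills=none; bids=[-] asks=[#2:9@100 #1:5@105]
After op 3 [order #3] market_sell(qty=3): fills=none; bids=[-] asks=[#2:9@100 #1:5@105]
After op 4 [order #4] limit_buy(price=104, qty=3): fills=#4x#2:3@100; bids=[-] asks=[#2:6@100 #1:5@105]
After op 5 cancel(order #1): fills=none; bids=[-] asks=[#2:6@100]
After op 6 [order #5] market_sell(qty=7): fills=none; bids=[-] asks=[#2:6@100]

Answer: bid=- ask=105
bid=- ask=100
bid=- ask=100
bid=- ask=100
bid=- ask=100
bid=- ask=100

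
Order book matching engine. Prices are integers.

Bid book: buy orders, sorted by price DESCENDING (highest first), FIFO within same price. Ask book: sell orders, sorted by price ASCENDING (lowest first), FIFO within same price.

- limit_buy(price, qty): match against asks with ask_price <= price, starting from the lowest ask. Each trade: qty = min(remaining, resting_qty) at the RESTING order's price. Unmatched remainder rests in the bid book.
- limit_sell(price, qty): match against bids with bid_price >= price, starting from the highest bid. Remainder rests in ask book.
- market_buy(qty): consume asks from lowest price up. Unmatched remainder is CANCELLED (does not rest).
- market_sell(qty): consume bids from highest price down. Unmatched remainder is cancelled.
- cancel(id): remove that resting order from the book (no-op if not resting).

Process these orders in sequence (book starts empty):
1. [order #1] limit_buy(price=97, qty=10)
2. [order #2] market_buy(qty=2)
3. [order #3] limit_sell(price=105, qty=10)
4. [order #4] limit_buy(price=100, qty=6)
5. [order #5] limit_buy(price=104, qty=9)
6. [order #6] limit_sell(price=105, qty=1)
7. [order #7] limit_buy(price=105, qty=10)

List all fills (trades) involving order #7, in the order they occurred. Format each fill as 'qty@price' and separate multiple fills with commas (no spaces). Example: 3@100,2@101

Answer: 10@105

Derivation:
After op 1 [order #1] limit_buy(price=97, qty=10): fills=none; bids=[#1:10@97] asks=[-]
After op 2 [order #2] market_buy(qty=2): fills=none; bids=[#1:10@97] asks=[-]
After op 3 [order #3] limit_sell(price=105, qty=10): fills=none; bids=[#1:10@97] asks=[#3:10@105]
After op 4 [order #4] limit_buy(price=100, qty=6): fills=none; bids=[#4:6@100 #1:10@97] asks=[#3:10@105]
After op 5 [order #5] limit_buy(price=104, qty=9): fills=none; bids=[#5:9@104 #4:6@100 #1:10@97] asks=[#3:10@105]
After op 6 [order #6] limit_sell(price=105, qty=1): fills=none; bids=[#5:9@104 #4:6@100 #1:10@97] asks=[#3:10@105 #6:1@105]
After op 7 [order #7] limit_buy(price=105, qty=10): fills=#7x#3:10@105; bids=[#5:9@104 #4:6@100 #1:10@97] asks=[#6:1@105]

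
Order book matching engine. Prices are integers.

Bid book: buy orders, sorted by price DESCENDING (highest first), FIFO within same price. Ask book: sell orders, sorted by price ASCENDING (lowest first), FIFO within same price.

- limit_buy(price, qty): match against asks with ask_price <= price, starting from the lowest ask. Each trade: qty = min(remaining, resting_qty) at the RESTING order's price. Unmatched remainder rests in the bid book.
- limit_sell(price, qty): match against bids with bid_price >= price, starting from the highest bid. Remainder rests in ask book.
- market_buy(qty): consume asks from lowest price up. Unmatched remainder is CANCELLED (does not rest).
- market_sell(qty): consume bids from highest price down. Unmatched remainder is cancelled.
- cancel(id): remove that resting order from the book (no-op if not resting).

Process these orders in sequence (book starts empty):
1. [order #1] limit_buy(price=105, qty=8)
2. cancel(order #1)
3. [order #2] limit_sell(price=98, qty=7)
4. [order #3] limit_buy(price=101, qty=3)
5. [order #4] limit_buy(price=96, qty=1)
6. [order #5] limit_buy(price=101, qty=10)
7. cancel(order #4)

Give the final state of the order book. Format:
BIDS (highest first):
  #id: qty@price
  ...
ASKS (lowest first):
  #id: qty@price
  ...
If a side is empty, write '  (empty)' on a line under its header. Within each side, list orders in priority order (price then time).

After op 1 [order #1] limit_buy(price=105, qty=8): fills=none; bids=[#1:8@105] asks=[-]
After op 2 cancel(order #1): fills=none; bids=[-] asks=[-]
After op 3 [order #2] limit_sell(price=98, qty=7): fills=none; bids=[-] asks=[#2:7@98]
After op 4 [order #3] limit_buy(price=101, qty=3): fills=#3x#2:3@98; bids=[-] asks=[#2:4@98]
After op 5 [order #4] limit_buy(price=96, qty=1): fills=none; bids=[#4:1@96] asks=[#2:4@98]
After op 6 [order #5] limit_buy(price=101, qty=10): fills=#5x#2:4@98; bids=[#5:6@101 #4:1@96] asks=[-]
After op 7 cancel(order #4): fills=none; bids=[#5:6@101] asks=[-]

Answer: BIDS (highest first):
  #5: 6@101
ASKS (lowest first):
  (empty)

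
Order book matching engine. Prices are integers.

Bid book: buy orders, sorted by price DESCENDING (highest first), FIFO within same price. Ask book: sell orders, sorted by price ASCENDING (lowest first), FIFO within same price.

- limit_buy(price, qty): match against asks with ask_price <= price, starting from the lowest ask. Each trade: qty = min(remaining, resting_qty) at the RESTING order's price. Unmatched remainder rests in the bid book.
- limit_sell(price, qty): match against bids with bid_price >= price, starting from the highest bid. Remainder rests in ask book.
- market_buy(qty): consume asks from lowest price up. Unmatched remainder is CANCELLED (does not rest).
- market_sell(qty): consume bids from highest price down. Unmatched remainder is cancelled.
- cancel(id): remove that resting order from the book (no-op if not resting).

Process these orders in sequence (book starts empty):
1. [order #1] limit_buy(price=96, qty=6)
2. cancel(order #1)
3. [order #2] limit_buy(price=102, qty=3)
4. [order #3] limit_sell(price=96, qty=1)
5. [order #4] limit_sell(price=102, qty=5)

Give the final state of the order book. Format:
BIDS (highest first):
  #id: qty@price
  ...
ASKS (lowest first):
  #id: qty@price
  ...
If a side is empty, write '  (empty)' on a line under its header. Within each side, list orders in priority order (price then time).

Answer: BIDS (highest first):
  (empty)
ASKS (lowest first):
  #4: 3@102

Derivation:
After op 1 [order #1] limit_buy(price=96, qty=6): fills=none; bids=[#1:6@96] asks=[-]
After op 2 cancel(order #1): fills=none; bids=[-] asks=[-]
After op 3 [order #2] limit_buy(price=102, qty=3): fills=none; bids=[#2:3@102] asks=[-]
After op 4 [order #3] limit_sell(price=96, qty=1): fills=#2x#3:1@102; bids=[#2:2@102] asks=[-]
After op 5 [order #4] limit_sell(price=102, qty=5): fills=#2x#4:2@102; bids=[-] asks=[#4:3@102]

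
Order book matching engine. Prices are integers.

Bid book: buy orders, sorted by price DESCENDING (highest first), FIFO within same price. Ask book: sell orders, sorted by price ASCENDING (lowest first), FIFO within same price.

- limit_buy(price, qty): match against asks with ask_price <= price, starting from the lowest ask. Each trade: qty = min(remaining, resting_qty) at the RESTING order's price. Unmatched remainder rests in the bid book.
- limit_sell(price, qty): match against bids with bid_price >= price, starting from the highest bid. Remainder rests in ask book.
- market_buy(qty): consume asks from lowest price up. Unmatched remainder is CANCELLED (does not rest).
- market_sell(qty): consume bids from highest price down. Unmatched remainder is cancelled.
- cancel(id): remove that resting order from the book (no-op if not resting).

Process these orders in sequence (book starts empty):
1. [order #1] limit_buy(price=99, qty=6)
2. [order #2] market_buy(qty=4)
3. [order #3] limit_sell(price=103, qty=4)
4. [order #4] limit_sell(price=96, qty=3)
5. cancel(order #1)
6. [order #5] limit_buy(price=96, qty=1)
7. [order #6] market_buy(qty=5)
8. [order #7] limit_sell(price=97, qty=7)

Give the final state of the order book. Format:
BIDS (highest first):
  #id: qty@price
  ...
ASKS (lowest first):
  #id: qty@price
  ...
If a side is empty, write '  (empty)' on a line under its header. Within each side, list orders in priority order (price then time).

After op 1 [order #1] limit_buy(price=99, qty=6): fills=none; bids=[#1:6@99] asks=[-]
After op 2 [order #2] market_buy(qty=4): fills=none; bids=[#1:6@99] asks=[-]
After op 3 [order #3] limit_sell(price=103, qty=4): fills=none; bids=[#1:6@99] asks=[#3:4@103]
After op 4 [order #4] limit_sell(price=96, qty=3): fills=#1x#4:3@99; bids=[#1:3@99] asks=[#3:4@103]
After op 5 cancel(order #1): fills=none; bids=[-] asks=[#3:4@103]
After op 6 [order #5] limit_buy(price=96, qty=1): fills=none; bids=[#5:1@96] asks=[#3:4@103]
After op 7 [order #6] market_buy(qty=5): fills=#6x#3:4@103; bids=[#5:1@96] asks=[-]
After op 8 [order #7] limit_sell(price=97, qty=7): fills=none; bids=[#5:1@96] asks=[#7:7@97]

Answer: BIDS (highest first):
  #5: 1@96
ASKS (lowest first):
  #7: 7@97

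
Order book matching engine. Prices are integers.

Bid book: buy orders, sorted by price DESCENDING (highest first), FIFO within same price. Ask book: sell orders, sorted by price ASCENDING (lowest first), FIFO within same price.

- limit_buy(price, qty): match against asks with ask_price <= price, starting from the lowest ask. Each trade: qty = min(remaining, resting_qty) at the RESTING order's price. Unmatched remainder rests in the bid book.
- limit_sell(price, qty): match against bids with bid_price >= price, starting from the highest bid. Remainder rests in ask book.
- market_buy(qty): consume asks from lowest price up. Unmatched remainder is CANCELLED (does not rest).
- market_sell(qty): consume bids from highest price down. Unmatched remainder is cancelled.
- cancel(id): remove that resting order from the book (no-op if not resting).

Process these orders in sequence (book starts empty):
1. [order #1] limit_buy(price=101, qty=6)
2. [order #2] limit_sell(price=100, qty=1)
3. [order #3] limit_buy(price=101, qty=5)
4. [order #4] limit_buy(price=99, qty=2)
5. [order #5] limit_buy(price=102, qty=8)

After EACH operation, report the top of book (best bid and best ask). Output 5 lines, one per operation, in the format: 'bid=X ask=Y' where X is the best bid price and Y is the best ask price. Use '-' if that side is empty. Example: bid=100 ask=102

After op 1 [order #1] limit_buy(price=101, qty=6): fills=none; bids=[#1:6@101] asks=[-]
After op 2 [order #2] limit_sell(price=100, qty=1): fills=#1x#2:1@101; bids=[#1:5@101] asks=[-]
After op 3 [order #3] limit_buy(price=101, qty=5): fills=none; bids=[#1:5@101 #3:5@101] asks=[-]
After op 4 [order #4] limit_buy(price=99, qty=2): fills=none; bids=[#1:5@101 #3:5@101 #4:2@99] asks=[-]
After op 5 [order #5] limit_buy(price=102, qty=8): fills=none; bids=[#5:8@102 #1:5@101 #3:5@101 #4:2@99] asks=[-]

Answer: bid=101 ask=-
bid=101 ask=-
bid=101 ask=-
bid=101 ask=-
bid=102 ask=-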